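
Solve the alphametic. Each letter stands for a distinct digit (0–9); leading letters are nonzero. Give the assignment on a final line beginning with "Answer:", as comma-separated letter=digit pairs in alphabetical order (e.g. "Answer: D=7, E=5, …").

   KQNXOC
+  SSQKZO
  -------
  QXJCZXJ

Step 1. [Q] Q is the leading digit of a 7-digit sum of two 6-digit numbers; the final carry is exactly 1 ⇒ Q=1.
Step 2. [col 1: C + O ≡ J (mod 10)] no forcing yet in column 1 (carry-in 0); J=9 is free and consistent — try it ⇒ J=9.
Step 3. [col 1: C + O ≡ J (mod 10)] no forcing yet in column 1 (carry-in 0); O=3 is free and consistent — try it. So O=3.
Step 4. [col 1: C + O ≡ J (mod 10)] in column 1 we have C+O≡J with carry-in 0; given O=3, J=9 and digits 1,3,9 already taken and all letters distinct, that pins C to 6. So C=6.
Step 5. [col 2: O + Z ≡ X (mod 10)] Z=2 is one option consistent with column 2 (O + Z ≡ X (mod 10), carry-in 0) — take it. So Z=2.
Step 6. [col 2: O + Z ≡ X (mod 10)] column 2: given O=3, Z=2, carry-in 0, and digits 1,2,3,6,9 already taken and all letters distinct, O+Z≡X (mod 10) forces X=5 ⇒ X=5.
Step 7. [col 3: X + K ≡ Z (mod 10)] column 3: given X=5, Z=2, carry-in 0, and digits 1,2,3,5,6,9 already taken and all letters distinct, X+K≡Z (mod 10) forces K=7 ⇒ K=7.
Step 8. [col 4: N + Q ≡ C (mod 10)] column 4 reads N+Q+carry(1)=C with Q=1, C=6; with digits 1,2,3,5,6,7,9 already taken and all letters distinct, the only value for N is 4. So N=4.
Step 9. [col 5: Q + S ≡ J (mod 10)] column 5 reads Q+S+carry(0)=J with Q=1, J=9; with digits 1,2,3,4,5,6,7,9 already taken and all letters distinct, the only value for S is 8 ⇒ S=8.

Answer: C=6, J=9, K=7, N=4, O=3, Q=1, S=8, X=5, Z=2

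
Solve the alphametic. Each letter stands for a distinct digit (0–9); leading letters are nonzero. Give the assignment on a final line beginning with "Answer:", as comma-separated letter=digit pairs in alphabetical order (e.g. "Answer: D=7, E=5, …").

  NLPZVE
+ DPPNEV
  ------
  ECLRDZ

Step 1. [col 1: E + V ≡ Z (mod 10)] column 1 (E + V ≡ Z (mod 10), carry-in 0) doesn't pin V yet; pick V=3 and continue. So V=3.
Step 2. [col 1: E + V ≡ Z (mod 10)] several values work for Z in column 1 (E + V ≡ Z (mod 10), carry-in 0); try Z=0 ⇒ Z=0.
Step 3. [col 1: E + V ≡ Z (mod 10)] column 1 reads E+V+carry(0)=Z with V=3, Z=0; with digits 0,3 already taken and all letters distinct, the only value for E is 7 ⇒ E=7.
Step 4. [col 2: V + E ≡ D (mod 10)] column 2 reads V+E+carry(1)=D with V=3, E=7; with digits 0,3,7 already taken and all letters distinct, the only value for D is 1, so D=1.
Step 5. [col 3: Z + N ≡ R (mod 10)] column 3 (Z + N ≡ R (mod 10), carry-in 1) doesn't pin R yet; pick R=6 and continue. So R=6.
Step 6. [col 3: Z + N ≡ R (mod 10)] in column 3 we have Z+N≡R with carry-in 1; given Z=0, R=6 and digits 0,1,3,6,7 already taken and all letters distinct, that pins N to 5, so N=5.
Step 7. [col 4: P + P ≡ L (mod 10)] column 4 (P + P ≡ L (mod 10), carry-in 0) doesn't pin L yet; pick L=8 and continue ⇒ L=8.
Step 8. [col 4: P + P ≡ L (mod 10)] column 4 (P + P ≡ L (mod 10), carry-in 0) doesn't pin P yet; pick P=4 and continue ⇒ P=4.
Step 9. [col 5: L + P ≡ C (mod 10)] column 5: given L=8, P=4, carry-in 0, and digits 0,1,3,4,5,6,7,8 already taken and all letters distinct, L+P≡C (mod 10) forces C=2 ⇒ C=2.

Answer: C=2, D=1, E=7, L=8, N=5, P=4, R=6, V=3, Z=0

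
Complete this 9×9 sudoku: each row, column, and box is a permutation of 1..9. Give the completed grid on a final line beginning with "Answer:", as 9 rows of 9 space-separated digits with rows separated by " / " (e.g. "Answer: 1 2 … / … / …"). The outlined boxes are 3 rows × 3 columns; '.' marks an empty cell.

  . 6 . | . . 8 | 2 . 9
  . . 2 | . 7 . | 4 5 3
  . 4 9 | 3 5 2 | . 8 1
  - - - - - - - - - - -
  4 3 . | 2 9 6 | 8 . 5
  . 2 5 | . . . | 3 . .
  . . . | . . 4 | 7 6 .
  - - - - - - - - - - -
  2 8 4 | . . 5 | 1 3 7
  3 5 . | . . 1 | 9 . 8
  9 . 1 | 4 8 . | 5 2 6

Step 1. [r5c5∈{1}] r5c5's peers cover all but 1, so r5c5=1.
Step 2. [r2c4∈{1,6,9}] in row 2, 6 fits only at r2c4 ⇒ r2c4=6.
Step 3. [r3c1∈{7}] r3c1's peers cover all but 7, so r3c1=7.
Step 4. [r8c4∈{7}] r8c4 is down to just 7. So r8c4=7.
Step 5. [r6c3∈{8}] r6c3 has the single candidate 8 ⇒ r6c3=8.
Step 6. [r2c2∈{1}] r2c2's peers cover all but 1. So r2c2=1.
Step 7. [r5c9∈{4}] r5c9 is down to just 4, so r5c9=4.
Step 8. [r8c5∈{2,6}] r8c5 is the only open cell in row 8 admitting 2. So r8c5=2.
Step 9. [r5c6∈{7}] nothing but 7 survives at r5c6. So r5c6=7.
Step 10. [r2c6∈{9}] r2c6 has the single candidate 9, so r2c6=9.
Step 11. [r9c2∈{7}] r9c2 is down to just 7 ⇒ r9c2=7.
Step 12. [r4c3∈{7}] r4c3 has the single candidate 7. So r4c3=7.
Step 13. [r1c3∈{3}] r1c3 is down to just 3 ⇒ r1c3=3.
Step 14. [r8c8∈{4}] only 4 remains possible at r8c8 ⇒ r8c8=4.
Step 15. [r7c5∈{6}] only 6 remains possible at r7c5. So r7c5=6.
Step 16. [r5c8∈{9}] nothing but 9 survives at r5c8, so r5c8=9.
Step 17. [r1c1∈{5}] r1c1 is down to just 5 ⇒ r1c1=5.
Step 18. [r6c9∈{2}] nothing but 2 survives at r6c9 ⇒ r6c9=2.
Step 19. [r6c2∈{9}] r6c2 has the single candidate 9 ⇒ r6c2=9.
Step 20. [r8c3∈{6}] r8c3's peers cover all but 6. So r8c3=6.
Step 21. [r1c5∈{4}] r1c5's peers cover all but 4, so r1c5=4.
Step 22. [r5c1∈{6}] nothing but 6 survives at r5c1 ⇒ r5c1=6.
Step 23. [r3c7∈{6}] r3c7 is down to just 6 ⇒ r3c7=6.
Step 24. [r6c4∈{5}] r6c4 is down to just 5. So r6c4=5.
Step 25. [r2c1∈{8}] r2c1 has the single candidate 8 ⇒ r2c1=8.
Step 26. [r1c8∈{7}] only 7 remains possible at r1c8 ⇒ r1c8=7.
Step 27. [r4c8∈{1}] only 1 remains possible at r4c8. So r4c8=1.
Step 28. [r7c4∈{9}] r7c4's peers cover all but 9. So r7c4=9.
Step 29. [r5c4∈{8}] r5c4 has the single candidate 8. So r5c4=8.
Step 30. [r6c5∈{3}] nothing but 3 survives at r6c5, so r6c5=3.
Step 31. [r6c1∈{1}] only 1 remains possible at r6c1, so r6c1=1.
Step 32. [r1c4∈{1}] r1c4 has the single candidate 1. So r1c4=1.
Step 33. [r9c6∈{3}] r9c6 is down to just 3 ⇒ r9c6=3.

Answer: 5 6 3 1 4 8 2 7 9 / 8 1 2 6 7 9 4 5 3 / 7 4 9 3 5 2 6 8 1 / 4 3 7 2 9 6 8 1 5 / 6 2 5 8 1 7 3 9 4 / 1 9 8 5 3 4 7 6 2 / 2 8 4 9 6 5 1 3 7 / 3 5 6 7 2 1 9 4 8 / 9 7 1 4 8 3 5 2 6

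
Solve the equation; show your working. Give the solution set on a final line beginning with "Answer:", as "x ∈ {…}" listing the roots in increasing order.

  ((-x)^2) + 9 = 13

Step 1. [((-x)^2) + 9 = 13] subtract 9: x sits inside (… + 9). So sub: (-x)^2 = 4.
Step 2. [(-x)^2 = 4] √ both sides: 4 ≥ 0 gives two branches. So sqrt: -x = 2 or -2.
Step 3. [-x = 2 or -2] LHS negated; negate both sides ⇒ neg: x = -2 or 2.

Answer: x ∈ {-2, 2}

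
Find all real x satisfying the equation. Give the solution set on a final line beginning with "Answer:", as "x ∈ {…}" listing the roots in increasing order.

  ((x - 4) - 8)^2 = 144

Step 1. [((x - 4) - 8)^2 = 144] √ both sides: 144 ≥ 0 gives two branches, so sqrt: (x - 4) - 8 = 12 or -12.
Step 2. [(x - 4) - 8 = 12 or -12] peel the -8: add 8 from each side ⇒ sub: x - 4 = 20 or -4.
Step 3. [x - 4 = 20 or -4] 4 comes off first (add 4), so sub: x = 24 or 0.

Answer: x ∈ {0, 24}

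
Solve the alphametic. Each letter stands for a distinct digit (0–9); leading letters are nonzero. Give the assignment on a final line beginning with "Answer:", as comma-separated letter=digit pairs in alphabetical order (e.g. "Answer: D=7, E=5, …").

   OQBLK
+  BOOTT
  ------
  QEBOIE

Step 1. [Q] Q is the leading digit of a 6-digit sum of two 5-digit numbers; the final carry is exactly 1. So Q=1.
Step 2. [col 1: K + T ≡ E (mod 10)] several values work for K in column 1 (K + T ≡ E (mod 10), carry-in 0); try K=4 ⇒ K=4.
Step 3. [col 1: K + T ≡ E (mod 10)] no forcing yet in column 1 (carry-in 0); T=2 is free and consistent — try it ⇒ T=2.
Step 4. [col 1: K + T ≡ E (mod 10)] from column 1 (K=4, T=2, carry-in 0, digits 1,2,4 already taken and all letters distinct): E must equal 6. So E=6.
Step 5. [col 2: L + T ≡ I (mod 10)] several values work for I in column 2 (L + T ≡ I (mod 10), carry-in 0); try I=0, so I=0.
Step 6. [col 2: L + T ≡ I (mod 10)] column 2 reads L+T+carry(0)=I with T=2, I=0; with digits 0,1,2,4,6 already taken and all letters distinct, the only value for L is 8 ⇒ L=8.
Step 7. [col 3: B + O ≡ O (mod 10)] in column 3 we have B+O≡O with carry-in 1; given nothing yet and digits 0,1,2,4,6,8 already taken and all letters distinct, that pins B to 9. So B=9.
Step 8. [col 3: B + O ≡ O (mod 10)] several values work for O in column 3 (B + O ≡ O (mod 10), carry-in 1); try O=7 ⇒ O=7.

Answer: B=9, E=6, I=0, K=4, L=8, O=7, Q=1, T=2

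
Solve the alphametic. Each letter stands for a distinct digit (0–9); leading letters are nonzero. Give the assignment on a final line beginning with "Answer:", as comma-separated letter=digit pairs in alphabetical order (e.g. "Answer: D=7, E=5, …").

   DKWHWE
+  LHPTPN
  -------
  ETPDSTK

Step 1. [col 1: E + N ≡ K (mod 10)] several values work for K in column 1 (E + N ≡ K (mod 10), carry-in 0); try K=3, so K=3.
Step 2. [col 1: E + N ≡ K (mod 10)] E=1 is one option consistent with column 1 (E + N ≡ K (mod 10), carry-in 0) — take it, so E=1.
Step 3. [col 1: E + N ≡ K (mod 10)] from column 1 (E=1, K=3, carry-in 0, digits 1,3 already taken and all letters distinct): N must equal 2. So N=2.
Step 4. [col 2: W + P ≡ T (mod 10)] several values work for P in column 2 (W + P ≡ T (mod 10), carry-in 0); try P=8 ⇒ P=8.
Step 5. [col 2: W + P ≡ T (mod 10)] several values work for W in column 2 (W + P ≡ T (mod 10), carry-in 0); try W=7. So W=7.
Step 6. [col 2: W + P ≡ T (mod 10)] column 2 reads W+P+carry(0)=T with W=7, P=8; with digits 1,2,3,7,8 already taken and all letters distinct, the only value for T is 5. So T=5.
Step 7. [col 3: H + T ≡ S (mod 10)] several values work for S in column 3 (H + T ≡ S (mod 10), carry-in 1); try S=0, so S=0.
Step 8. [col 3: H + T ≡ S (mod 10)] from column 3 (T=5, S=0, carry-in 1, digits 0,1,2,3,5,7,8 already taken and all letters distinct): H must equal 4, so H=4.
Step 9. [col 4: W + P ≡ D (mod 10)] in column 4 we have W+P≡D with carry-in 1; given W=7, P=8 and digits 0,1,2,3,4,5,7,8 already taken and all letters distinct, that pins D to 6, so D=6.
Step 10. [col 6: D + L ≡ T (mod 10)] column 6: given D=6, T=5, carry-in 0, and digits 0,1,2,3,4,5,6,7,8 already taken and all letters distinct, D+L≡T (mod 10) forces L=9. So L=9.

Answer: D=6, E=1, H=4, K=3, L=9, N=2, P=8, S=0, T=5, W=7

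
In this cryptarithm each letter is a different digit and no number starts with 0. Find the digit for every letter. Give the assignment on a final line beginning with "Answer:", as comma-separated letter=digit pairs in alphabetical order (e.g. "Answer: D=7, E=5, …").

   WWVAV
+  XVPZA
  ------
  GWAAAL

Step 1. [G] the sum has 6 digits but both addends have 5; that extra leading digit G is the final carry, namely 1 ⇒ G=1.
Step 2. [col 1: V + A ≡ L (mod 10)] L=6 is one option consistent with column 1 (V + A ≡ L (mod 10), carry-in 0) — take it ⇒ L=6.
Step 3. [col 1: V + A ≡ L (mod 10)] A=2 is one option consistent with column 1 (V + A ≡ L (mod 10), carry-in 0) — take it, so A=2.
Step 4. [col 1: V + A ≡ L (mod 10)] column 1 reads V+A+carry(0)=L with A=2, L=6; with digits 1,2,6 already taken and all letters distinct, the only value for V is 4. So V=4.
Step 5. [col 2: A + Z ≡ A (mod 10)] from column 2 (A=2, carry-in 0, digits 1,2,4,6 already taken and all letters distinct): Z must equal 0 ⇒ Z=0.
Step 6. [col 3: V + P ≡ A (mod 10)] from column 3 (V=4, A=2, carry-in 0, digits 0,1,2,4,6 already taken and all letters distinct): P must equal 8. So P=8.
Step 7. [col 4: W + V ≡ A (mod 10)] in column 4 we have W+V≡A with carry-in 1; given V=4, A=2 and digits 0,1,2,4,6,8 already taken and all letters distinct, that pins W to 7 ⇒ W=7.
Step 8. [col 5: W + X ≡ W (mod 10)] column 5 reads W+X+carry(1)=W with W=7; with digits 0,1,2,4,6,7,8 already taken and all letters distinct, the only value for X is 9, so X=9.

Answer: A=2, G=1, L=6, P=8, V=4, W=7, X=9, Z=0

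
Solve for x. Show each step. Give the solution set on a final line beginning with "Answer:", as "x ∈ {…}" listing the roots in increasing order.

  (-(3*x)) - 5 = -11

Step 1. [(-(3*x)) - 5 = -11] the outer -5 inverts by adding 5. So sub: -(3*x) = -6.
Step 2. [-(3*x) = -6] flip signs both sides, so neg: 3*x = 6.
Step 3. [3*x = 6] 3 out front; divide by 3 ⇒ div: x = 2.

Answer: x ∈ {2}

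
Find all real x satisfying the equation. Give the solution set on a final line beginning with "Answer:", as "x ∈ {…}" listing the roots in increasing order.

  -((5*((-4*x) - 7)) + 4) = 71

Step 1. [-((5*((-4*x) - 7)) + 4) = 71] LHS negated; negate both sides. So neg: (5*((-4*x) - 7)) + 4 = -71.
Step 2. [(5*((-4*x) - 7)) + 4 = -71] peel the +4: subtract 4 from each side ⇒ sub: 5*((-4*x) - 7) = -75.
Step 3. [5*((-4*x) - 7) = -75] leading coefficient 5: divide by 5 ⇒ div: (-4*x) - 7 = -15.
Step 4. [(-4*x) - 7 = -15] the outer -7 inverts by adding 7. So sub: -4*x = -8.
Step 5. [-4*x = -8] leading coefficient -4: divide by -4, so div: x = 2.

Answer: x ∈ {2}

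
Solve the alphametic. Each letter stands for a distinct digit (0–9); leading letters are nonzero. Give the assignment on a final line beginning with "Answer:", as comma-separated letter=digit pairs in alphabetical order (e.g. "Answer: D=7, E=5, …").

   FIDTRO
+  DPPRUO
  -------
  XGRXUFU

Step 1. [X] X is the leading digit of a 7-digit sum of two 6-digit numbers; the final carry is exactly 1. So X=1.
Step 2. [col 1: O + O ≡ U (mod 10)] O=5 is one option consistent with column 1 (O + O ≡ U (mod 10), carry-in 0) — take it ⇒ O=5.
Step 3. [col 1: O + O ≡ U (mod 10)] from column 1 (O=5, carry-in 0, digits 1,5 already taken and all letters distinct): U must equal 0 ⇒ U=0.
Step 4. [col 2: R + U ≡ F (mod 10)] column 2 (R + U ≡ F (mod 10), carry-in 1) doesn't pin R yet; pick R=8 and continue. So R=8.
Step 5. [col 2: R + U ≡ F (mod 10)] from column 2 (R=8, U=0, carry-in 1, digits 0,1,5,8 already taken and all letters distinct): F must equal 9. So F=9.
Step 6. [col 3: T + R ≡ U (mod 10)] column 3 reads T+R+carry(0)=U with R=8, U=0; with digits 0,1,5,8,9 already taken and all letters distinct, the only value for T is 2 ⇒ T=2.
Step 7. [col 4: D + P ≡ X (mod 10)] no forcing yet in column 4 (carry-in 1); D=7 is free and consistent — try it. So D=7.
Step 8. [col 4: D + P ≡ X (mod 10)] in column 4 we have D+P≡X with carry-in 1; given D=7, X=1 and digits 0,1,2,5,7,8,9 already taken and all letters distinct, that pins P to 3, so P=3.
Step 9. [col 5: I + P ≡ R (mod 10)] from column 5 (P=3, R=8, carry-in 1, digits 0,1,2,3,5,7,8,9 already taken and all letters distinct): I must equal 4. So I=4.
Step 10. [col 6: F + D ≡ G (mod 10)] column 6 reads F+D+carry(0)=G with F=9, D=7; with digits 0,1,2,3,4,5,7,8,9 already taken and all letters distinct, the only value for G is 6, so G=6.

Answer: D=7, F=9, G=6, I=4, O=5, P=3, R=8, T=2, U=0, X=1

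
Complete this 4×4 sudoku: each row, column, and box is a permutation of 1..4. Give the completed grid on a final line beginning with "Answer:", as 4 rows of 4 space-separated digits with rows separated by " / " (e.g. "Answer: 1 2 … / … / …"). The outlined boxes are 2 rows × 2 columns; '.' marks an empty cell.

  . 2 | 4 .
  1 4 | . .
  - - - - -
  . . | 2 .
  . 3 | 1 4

Step 1. [r2c3∈{3}] nothing but 3 survives at r2c3 ⇒ r2c3=3.
Step 2. [r1c4∈{1}] nothing but 1 survives at r1c4 ⇒ r1c4=1.
Step 3. [r2c4∈{2}] r2c4's peers cover all but 2. So r2c4=2.
Step 4. [r3c4∈{3}] only 3 remains possible at r3c4 ⇒ r3c4=3.
Step 5. [r3c2∈{1}] nothing but 1 survives at r3c2, so r3c2=1.
Step 6. [r4c1∈{2}] r4c1 has the single candidate 2, so r4c1=2.
Step 7. [r1c1∈{3}] r1c1's peers cover all but 3, so r1c1=3.
Step 8. [r3c1∈{4}] r3c1 is down to just 4. So r3c1=4.

Answer: 3 2 4 1 / 1 4 3 2 / 4 1 2 3 / 2 3 1 4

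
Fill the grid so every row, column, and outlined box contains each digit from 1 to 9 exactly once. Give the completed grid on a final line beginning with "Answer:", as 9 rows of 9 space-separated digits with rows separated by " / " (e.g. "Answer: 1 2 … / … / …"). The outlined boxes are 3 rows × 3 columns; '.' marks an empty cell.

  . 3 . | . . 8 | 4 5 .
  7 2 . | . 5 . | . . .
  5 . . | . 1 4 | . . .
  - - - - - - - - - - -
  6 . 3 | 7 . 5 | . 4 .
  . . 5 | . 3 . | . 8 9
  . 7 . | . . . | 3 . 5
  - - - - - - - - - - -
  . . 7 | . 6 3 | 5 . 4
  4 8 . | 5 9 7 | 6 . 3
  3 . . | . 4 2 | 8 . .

Step 1. [r9c4∈{1}] only 1 remains possible at r9c4 ⇒ r9c4=1.
Step 2. [r6c1∈{1,2,8,9}] in col 1, 8 fits only at r6c1, so r6c1=8.
Step 3. [r6c8∈{1,2,6}] 6 has one home in box 6: r6c8 ⇒ r6c8=6.
Step 4. [r6c5∈{2}] r6c5 has the single candidate 2, so r6c5=2.
Step 5. [r2c3∈{1,4,6,8,9}] 4 has one home in row 2: r2c3 ⇒ r2c3=4.
Step 6. [r4c2∈{1,9}] across row 4, 9 lands solely at r4c2 ⇒ r4c2=9.
Step 7. [r6c3∈{1}] r6c3's peers cover all but 1. So r6c3=1.
Step 8. [r3c2∈{6}] r3c2's peers cover all but 6 ⇒ r3c2=6.
Step 9. [r1c3∈{9}] r1c3 is down to just 9, so r1c3=9.
Step 10. [r9c8∈{7,9}] in row 9, 9 fits only at r9c8, so r9c8=9.
Step 11. [r3c8∈{2,3,7}] col 8 places 7 nowhere but r3c8. So r3c8=7.
Step 12. [r2c9∈{1,6,8}] row 2 places 8 nowhere but r2c9, so r2c9=8.
Step 13. [r3c9∈{2}] nothing but 2 survives at r3c9, so r3c9=2.
Step 14. [r8c8∈{1,2}] 1 has one home in row 8: r8c8 ⇒ r8c8=1.
Step 15. [r2c7∈{1,9}] row 2 places 1 nowhere but r2c7. So r2c7=1.
Step 16. [r6c6∈{9}] r6c6 is down to just 9. So r6c6=9.
Step 17. [r2c4∈{3,6,9}] 9 has one home in row 2: r2c4 ⇒ r2c4=9.
Step 18. [r5c1∈{2}] only 2 remains possible at r5c1. So r5c1=2.
Step 19. [r2c6∈{6}] r2c6 is down to just 6 ⇒ r2c6=6.
Step 20. [r5c4∈{4,6}] 6 has one home in row 5: r5c4. So r5c4=6.
Step 21. [r1c1∈{1}] r1c1's peers cover all but 1 ⇒ r1c1=1.
Step 22. [r7c2∈{1}] r7c2 has the single candidate 1, so r7c2=1.
Step 23. [r9c2∈{5}] r9c2's peers cover all but 5, so r9c2=5.
Step 24. [r4c5∈{8}] r4c5's peers cover all but 8 ⇒ r4c5=8.
Step 25. [r9c3∈{6}] r9c3 has the single candidate 6, so r9c3=6.
Step 26. [r9c9∈{7}] r9c9 has the single candidate 7, so r9c9=7.
Step 27. [r1c5∈{7}] r1c5 is down to just 7, so r1c5=7.
Step 28. [r5c6∈{1}] only 1 remains possible at r5c6. So r5c6=1.
Step 29. [r3c7∈{9}] r3c7's peers cover all but 9. So r3c7=9.
Step 30. [r7c4∈{8}] r7c4 is down to just 8. So r7c4=8.
Step 31. [r7c8∈{2}] only 2 remains possible at r7c8 ⇒ r7c8=2.
Step 32. [r5c7∈{7}] r5c7 has the single candidate 7 ⇒ r5c7=7.
Step 33. [r1c9∈{6}] r1c9 is down to just 6, so r1c9=6.
Step 34. [r4c7∈{2}] nothing but 2 survives at r4c7, so r4c7=2.
Step 35. [r2c8∈{3}] r2c8's peers cover all but 3. So r2c8=3.
Step 36. [r8c3∈{2}] r8c3 is down to just 2, so r8c3=2.
Step 37. [r5c2∈{4}] only 4 remains possible at r5c2. So r5c2=4.
Step 38. [r6c4∈{4}] r6c4's peers cover all but 4 ⇒ r6c4=4.
Step 39. [r3c3∈{8}] r3c3 has the single candidate 8, so r3c3=8.
Step 40. [r7c1∈{9}] r7c1 has the single candidate 9, so r7c1=9.
Step 41. [r3c4∈{3}] r3c4's peers cover all but 3 ⇒ r3c4=3.
Step 42. [r4c9∈{1}] r4c9 has the single candidate 1 ⇒ r4c9=1.
Step 43. [r1c4∈{2}] r1c4's peers cover all but 2 ⇒ r1c4=2.

Answer: 1 3 9 2 7 8 4 5 6 / 7 2 4 9 5 6 1 3 8 / 5 6 8 3 1 4 9 7 2 / 6 9 3 7 8 5 2 4 1 / 2 4 5 6 3 1 7 8 9 / 8 7 1 4 2 9 3 6 5 / 9 1 7 8 6 3 5 2 4 / 4 8 2 5 9 7 6 1 3 / 3 5 6 1 4 2 8 9 7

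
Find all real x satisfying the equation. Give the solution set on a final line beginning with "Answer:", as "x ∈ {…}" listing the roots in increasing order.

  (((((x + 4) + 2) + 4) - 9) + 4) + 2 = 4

Step 1. [(((((x + 4) + 2) + 4) - 9) + 4) + 2 = 4] +2 is outermost — subtract 2 both sides, so sub: ((((x + 4) + 2) + 4) - 9) + 4 = 2.
Step 2. [((((x + 4) + 2) + 4) - 9) + 4 = 2] 4 comes off first (subtract 4), so sub: (((x + 4) + 2) + 4) - 9 = -2.
Step 3. [(((x + 4) + 2) + 4) - 9 = -2] -9 is outermost — add 9 both sides. So sub: ((x + 4) + 2) + 4 = 7.
Step 4. [((x + 4) + 2) + 4 = 7] peel the +4: subtract 4 from each side ⇒ sub: (x + 4) + 2 = 3.
Step 5. [(x + 4) + 2 = 3] peel the +2: subtract 2 from each side ⇒ sub: x + 4 = 1.
Step 6. [x + 4 = 1] subtract 4: x sits inside (… + 4) ⇒ sub: x = -3.

Answer: x ∈ {-3}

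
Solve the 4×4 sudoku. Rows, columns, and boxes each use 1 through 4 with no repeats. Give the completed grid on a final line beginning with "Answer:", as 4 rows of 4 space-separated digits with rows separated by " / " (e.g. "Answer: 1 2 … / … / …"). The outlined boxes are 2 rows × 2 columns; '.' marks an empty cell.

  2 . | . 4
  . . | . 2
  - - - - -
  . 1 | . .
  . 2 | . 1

Step 1. [r1c2∈{3}] nothing but 3 survives at r1c2, so r1c2=3.
Step 2. [r3c4∈{3}] r3c4's peers cover all but 3, so r3c4=3.
Step 3. [r3c1∈{4}] r3c1 has the single candidate 4 ⇒ r3c1=4.
Step 4. [r2c3∈{1,3}] row 2 places 3 nowhere but r2c3, so r2c3=3.
Step 5. [r2c1∈{1}] nothing but 1 survives at r2c1, so r2c1=1.
Step 6. [r3c3∈{2}] r3c3's peers cover all but 2 ⇒ r3c3=2.
Step 7. [r2c2∈{4}] nothing but 4 survives at r2c2, so r2c2=4.
Step 8. [r1c3∈{1}] nothing but 1 survives at r1c3. So r1c3=1.
Step 9. [r4c1∈{3}] nothing but 3 survives at r4c1. So r4c1=3.
Step 10. [r4c3∈{4}] r4c3's peers cover all but 4 ⇒ r4c3=4.

Answer: 2 3 1 4 / 1 4 3 2 / 4 1 2 3 / 3 2 4 1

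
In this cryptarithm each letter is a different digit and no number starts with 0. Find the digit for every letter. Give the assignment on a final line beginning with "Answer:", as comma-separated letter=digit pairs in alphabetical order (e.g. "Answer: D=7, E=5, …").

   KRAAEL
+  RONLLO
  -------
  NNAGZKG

Step 1. [col 1: L + O ≡ G (mod 10)] several values work for G in column 1 (L + O ≡ G (mod 10), carry-in 0); try G=3 ⇒ G=3.
Step 2. [N] the sum has 7 digits but both addends have 6; that extra leading digit N is the final carry, namely 1, so N=1.
Step 3. [col 1: L + O ≡ G (mod 10)] several values work for L in column 1 (L + O ≡ G (mod 10), carry-in 0); try L=5. So L=5.
Step 4. [col 1: L + O ≡ G (mod 10)] column 1: given L=5, G=3, carry-in 0, and digits 1,3,5 already taken and all letters distinct, L+O≡G (mod 10) forces O=8 ⇒ O=8.
Step 5. [col 2: E + L ≡ K (mod 10)] K=6 is one option consistent with column 2 (E + L ≡ K (mod 10), carry-in 1) — take it ⇒ K=6.
Step 6. [col 2: E + L ≡ K (mod 10)] from column 2 (L=5, K=6, carry-in 1, digits 1,3,5,6,8 already taken and all letters distinct): E must equal 0, so E=0.
Step 7. [col 3: A + L ≡ Z (mod 10)] Z=7 is one option consistent with column 3 (A + L ≡ Z (mod 10), carry-in 0) — take it. So Z=7.
Step 8. [col 3: A + L ≡ Z (mod 10)] column 3: given L=5, Z=7, carry-in 0, and digits 0,1,3,5,6,7,8 already taken and all letters distinct, A+L≡Z (mod 10) forces A=2, so A=2.
Step 9. [col 5: R + O ≡ A (mod 10)] in column 5 we have R+O≡A with carry-in 0; given O=8, A=2 and digits 0,1,2,3,5,6,7,8 already taken and all letters distinct, that pins R to 4. So R=4.

Answer: A=2, E=0, G=3, K=6, L=5, N=1, O=8, R=4, Z=7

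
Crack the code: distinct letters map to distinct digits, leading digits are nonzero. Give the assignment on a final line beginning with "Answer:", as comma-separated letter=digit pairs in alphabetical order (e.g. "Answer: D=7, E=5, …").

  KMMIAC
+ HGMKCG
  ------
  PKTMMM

Step 1. [col 1: C + G ≡ M (mod 10)] column 1 (C + G ≡ M (mod 10), carry-in 0) doesn't pin G yet; pick G=9 and continue ⇒ G=9.
Step 2. [col 1: C + G ≡ M (mod 10)] several values work for C in column 1 (C + G ≡ M (mod 10), carry-in 0); try C=3 ⇒ C=3.
Step 3. [col 1: C + G ≡ M (mod 10)] column 1: given C=3, G=9, carry-in 0, and digits 3,9 already taken and all letters distinct, C+G≡M (mod 10) forces M=2, so M=2.
Step 4. [col 2: A + C ≡ M (mod 10)] from column 2 (C=3, M=2, carry-in 1, digits 2,3,9 already taken and all letters distinct): A must equal 8 ⇒ A=8.
Step 5. [col 3: I + K ≡ M (mod 10)] several values work for I in column 3 (I + K ≡ M (mod 10), carry-in 1); try I=0 ⇒ I=0.
Step 6. [col 3: I + K ≡ M (mod 10)] from column 3 (I=0, M=2, carry-in 1, digits 0,2,3,8,9 already taken and all letters distinct): K must equal 1, so K=1.
Step 7. [col 4: M + M ≡ T (mod 10)] from column 4 (M=2, carry-in 0, digits 0,1,2,3,8,9 already taken and all letters distinct): T must equal 4 ⇒ T=4.
Step 8. [col 6: K + H ≡ P (mod 10)] in column 6 we have K+H≡P with carry-in 1; given K=1 and digits 0,1,2,3,4,8,9 already taken and all letters distinct, that pins H to 5 ⇒ H=5.
Step 9. [col 6: K + H ≡ P (mod 10)] in column 6 we have K+H≡P with carry-in 1; given K=1, H=5 and digits 0,1,2,3,4,5,8,9 already taken and all letters distinct, that pins P to 7, so P=7.

Answer: A=8, C=3, G=9, H=5, I=0, K=1, M=2, P=7, T=4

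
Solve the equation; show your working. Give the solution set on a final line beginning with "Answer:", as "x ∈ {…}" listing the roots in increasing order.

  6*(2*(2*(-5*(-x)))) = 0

Step 1. [6*(2*(2*(-5*(-x)))) = 0] leading coefficient 6: divide by 6, so div: 2*(2*(-5*(-x))) = 0.
Step 2. [2*(2*(-5*(-x))) = 0] leading coefficient 2: divide by 2, so div: 2*(-5*(-x)) = 0.
Step 3. [2*(-5*(-x)) = 0] LHS = 2·(…); ÷2 both sides ⇒ div: -5*(-x) = 0.
Step 4. [-5*(-x) = 0] -5 out front; divide by -5 ⇒ div: -x = 0.
Step 5. [-x = 0] leading − — multiply by −1, so neg: x = 0.

Answer: x ∈ {0}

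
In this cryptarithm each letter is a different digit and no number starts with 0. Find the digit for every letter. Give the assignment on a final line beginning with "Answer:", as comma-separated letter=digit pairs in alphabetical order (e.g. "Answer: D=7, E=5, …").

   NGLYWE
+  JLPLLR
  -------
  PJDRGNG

Step 1. [col 1: E + R ≡ G (mod 10)] R=3 is one option consistent with column 1 (E + R ≡ G (mod 10), carry-in 0) — take it ⇒ R=3.
Step 2. [col 1: E + R ≡ G (mod 10)] several values work for G in column 1 (E + R ≡ G (mod 10), carry-in 0); try G=8, so G=8.
Step 3. [P] the sum has 7 digits but both addends have 6; that extra leading digit P is the final carry, namely 1 ⇒ P=1.
Step 4. [col 1: E + R ≡ G (mod 10)] column 1 reads E+R+carry(0)=G with R=3, G=8; with digits 1,3,8 already taken and all letters distinct, the only value for E is 5. So E=5.
Step 5. [col 2: W + L ≡ N (mod 10)] column 2 (W + L ≡ N (mod 10), carry-in 0) doesn't pin W yet; pick W=7 and continue ⇒ W=7.
Step 6. [col 2: W + L ≡ N (mod 10)] L=2 is one option consistent with column 2 (W + L ≡ N (mod 10), carry-in 0) — take it, so L=2.
Step 7. [col 2: W + L ≡ N (mod 10)] from column 2 (W=7, L=2, carry-in 0, digits 1,2,3,5,7,8 already taken and all letters distinct): N must equal 9 ⇒ N=9.
Step 8. [col 3: Y + L ≡ G (mod 10)] column 3: given L=2, G=8, carry-in 0, and digits 1,2,3,5,7,8,9 already taken and all letters distinct, Y+L≡G (mod 10) forces Y=6. So Y=6.
Step 9. [col 5: G + L ≡ D (mod 10)] column 5 reads G+L+carry(0)=D with G=8, L=2; with digits 1,2,3,5,6,7,8,9 already taken and all letters distinct, the only value for D is 0 ⇒ D=0.
Step 10. [col 6: N + J ≡ J (mod 10)] in column 6 we have N+J≡J with carry-in 1; given N=9 and digits 0,1,2,3,5,6,7,8,9 already taken and all letters distinct, that pins J to 4 ⇒ J=4.

Answer: D=0, E=5, G=8, J=4, L=2, N=9, P=1, R=3, W=7, Y=6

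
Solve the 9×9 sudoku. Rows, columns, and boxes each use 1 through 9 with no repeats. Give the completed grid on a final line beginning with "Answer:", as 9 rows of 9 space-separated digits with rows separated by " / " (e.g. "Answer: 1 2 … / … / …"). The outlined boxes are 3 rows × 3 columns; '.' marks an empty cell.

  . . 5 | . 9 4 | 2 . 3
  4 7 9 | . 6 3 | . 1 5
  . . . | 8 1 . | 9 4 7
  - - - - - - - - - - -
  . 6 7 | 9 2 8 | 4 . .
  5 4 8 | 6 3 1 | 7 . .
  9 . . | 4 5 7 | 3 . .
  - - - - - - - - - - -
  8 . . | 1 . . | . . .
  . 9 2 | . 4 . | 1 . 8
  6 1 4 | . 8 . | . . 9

Step 1. [r9c7∈{5}] r9c7 is down to just 5. So r9c7=5.
Step 2. [r1c8∈{6,8}] r1c8 is the only open cell in row 1 admitting 6 ⇒ r1c8=6.
Step 3. [r7c3∈{3}] only 3 remains possible at r7c3, so r7c3=3.
Step 4. [r9c6∈{2}] only 2 remains possible at r9c6. So r9c6=2.
Step 5. [r8c4∈{3,5,7}] in col 4, 5 fits only at r8c4, so r8c4=5.
Step 6. [r5c9∈{2}] nothing but 2 survives at r5c9 ⇒ r5c9=2.
Step 7. [r4c1∈{1,3}] row 4 places 3 nowhere but r4c1 ⇒ r4c1=3.
Step 8. [r6c9∈{1,6}] in row 6, 6 fits only at r6c9, so r6c9=6.
Step 9. [r8c8∈{3,7}] r8c8 is the only open cell in row 8 admitting 3 ⇒ r8c8=3.
Step 10. [r7c5∈{7}] r7c5 is down to just 7, so r7c5=7.
Step 11. [r3c1∈{2}] r3c1 is down to just 2 ⇒ r3c1=2.
Step 12. [r7c7∈{6}] nothing but 6 survives at r7c7. So r7c7=6.
Step 13. [r6c2∈{2}] r6c2's peers cover all but 2 ⇒ r6c2=2.
Step 14. [r8c1∈{7}] only 7 remains possible at r8c1 ⇒ r8c1=7.
Step 15. [r5c8∈{9}] nothing but 9 survives at r5c8 ⇒ r5c8=9.
Step 16. [r6c8∈{8}] r6c8's peers cover all but 8, so r6c8=8.
Step 17. [r2c7∈{8}] r2c7's peers cover all but 8, so r2c7=8.
Step 18. [r8c6∈{6}] only 6 remains possible at r8c6, so r8c6=6.
Step 19. [r1c2∈{8}] r1c2 has the single candidate 8 ⇒ r1c2=8.
Step 20. [r3c6∈{5}] r3c6 has the single candidate 5 ⇒ r3c6=5.
Step 21. [r4c9∈{1}] r4c9's peers cover all but 1. So r4c9=1.
Step 22. [r9c4∈{3}] r9c4 is down to just 3 ⇒ r9c4=3.
Step 23. [r7c9∈{4}] only 4 remains possible at r7c9, so r7c9=4.
Step 24. [r7c2∈{5}] nothing but 5 survives at r7c2 ⇒ r7c2=5.
Step 25. [r6c3∈{1}] only 1 remains possible at r6c3 ⇒ r6c3=1.
Step 26. [r7c8∈{2}] only 2 remains possible at r7c8. So r7c8=2.
Step 27. [r4c8∈{5}] nothing but 5 survives at r4c8 ⇒ r4c8=5.
Step 28. [r1c1∈{1}] r1c1's peers cover all but 1 ⇒ r1c1=1.
Step 29. [r2c4∈{2}] r2c4 has the single candidate 2 ⇒ r2c4=2.
Step 30. [r9c8∈{7}] only 7 remains possible at r9c8, so r9c8=7.
Step 31. [r7c6∈{9}] r7c6's peers cover all but 9. So r7c6=9.
Step 32. [r1c4∈{7}] r1c4 has the single candidate 7 ⇒ r1c4=7.
Step 33. [r3c2∈{3}] nothing but 3 survives at r3c2, so r3c2=3.
Step 34. [r3c3∈{6}] only 6 remains possible at r3c3. So r3c3=6.

Answer: 1 8 5 7 9 4 2 6 3 / 4 7 9 2 6 3 8 1 5 / 2 3 6 8 1 5 9 4 7 / 3 6 7 9 2 8 4 5 1 / 5 4 8 6 3 1 7 9 2 / 9 2 1 4 5 7 3 8 6 / 8 5 3 1 7 9 6 2 4 / 7 9 2 5 4 6 1 3 8 / 6 1 4 3 8 2 5 7 9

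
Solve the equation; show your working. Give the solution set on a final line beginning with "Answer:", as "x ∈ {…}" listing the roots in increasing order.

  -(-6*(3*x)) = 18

Step 1. [-(-6*(3*x)) = 18] LHS negated; negate both sides, so neg: -6*(3*x) = -18.
Step 2. [-6*(3*x) = -18] leading coefficient -6: divide by -6. So div: 3*x = 3.
Step 3. [3*x = 3] leading coefficient 3: divide by 3, so div: x = 1.

Answer: x ∈ {1}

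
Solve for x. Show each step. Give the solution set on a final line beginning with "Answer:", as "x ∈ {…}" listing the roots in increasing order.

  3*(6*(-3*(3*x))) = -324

Step 1. [3*(6*(-3*(3*x))) = -324] divide by the outer 3, so div: 6*(-3*(3*x)) = -108.
Step 2. [6*(-3*(3*x)) = -108] divide by the outer 6, so div: -3*(3*x) = -18.
Step 3. [-3*(3*x) = -18] divide by the outer -3, so div: 3*x = 6.
Step 4. [3*x = 6] 3 out front; divide by 3 ⇒ div: x = 2.

Answer: x ∈ {2}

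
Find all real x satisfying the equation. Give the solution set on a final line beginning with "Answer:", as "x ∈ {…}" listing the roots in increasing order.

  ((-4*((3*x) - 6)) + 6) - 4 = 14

Step 1. [((-4*((3*x) - 6)) + 6) - 4 = 14] the outer -4 inverts by adding 4, so sub: (-4*((3*x) - 6)) + 6 = 18.
Step 2. [(-4*((3*x) - 6)) + 6 = 18] 6 comes off first (subtract 6), so sub: -4*((3*x) - 6) = 12.
Step 3. [-4*((3*x) - 6) = 12] LHS = -4·(…); ÷-4 both sides. So div: (3*x) - 6 = -3.
Step 4. [(3*x) - 6 = -3] 3 | LHS and 3 | -3: pull 3 out ⇒ factor: x - 2 = -1.
Step 5. [x - 2 = -1] the outer -2 inverts by adding 2, so sub: x = 1.

Answer: x ∈ {1}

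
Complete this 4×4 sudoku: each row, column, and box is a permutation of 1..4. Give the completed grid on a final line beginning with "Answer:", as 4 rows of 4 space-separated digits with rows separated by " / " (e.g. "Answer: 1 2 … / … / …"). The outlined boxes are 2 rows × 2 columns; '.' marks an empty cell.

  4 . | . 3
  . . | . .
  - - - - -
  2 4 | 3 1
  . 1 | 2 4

Step 1. [r2c1∈{1,3}] across col 1, 1 lands solely at r2c1. So r2c1=1.
Step 2. [r2c4∈{2}] r2c4 is down to just 2, so r2c4=2.
Step 3. [r4c1∈{3}] r4c1 is down to just 3. So r4c1=3.
Step 4. [r1c2∈{2}] nothing but 2 survives at r1c2 ⇒ r1c2=2.
Step 5. [r2c2∈{3}] r2c2 is down to just 3. So r2c2=3.
Step 6. [r2c3∈{4}] only 4 remains possible at r2c3 ⇒ r2c3=4.
Step 7. [r1c3∈{1}] r1c3 is down to just 1 ⇒ r1c3=1.

Answer: 4 2 1 3 / 1 3 4 2 / 2 4 3 1 / 3 1 2 4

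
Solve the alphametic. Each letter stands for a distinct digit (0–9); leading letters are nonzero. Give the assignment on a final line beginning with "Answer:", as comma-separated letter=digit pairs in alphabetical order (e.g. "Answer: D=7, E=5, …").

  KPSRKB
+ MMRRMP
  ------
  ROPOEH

Step 1. [col 1: B + P ≡ H (mod 10)] column 1 (B + P ≡ H (mod 10), carry-in 0) doesn't pin P yet; pick P=1 and continue. So P=1.
Step 2. [col 1: B + P ≡ H (mod 10)] several values work for B in column 1 (B + P ≡ H (mod 10), carry-in 0); try B=9. So B=9.
Step 3. [col 1: B + P ≡ H (mod 10)] in column 1 we have B+P≡H with carry-in 0; given B=9, P=1 and digits 1,9 already taken and all letters distinct, that pins H to 0. So H=0.
Step 4. [col 2: K + M ≡ E (mod 10)] several values work for M in column 2 (K + M ≡ E (mod 10), carry-in 1); try M=2 ⇒ M=2.
Step 5. [col 2: K + M ≡ E (mod 10)] E=8 is one option consistent with column 2 (K + M ≡ E (mod 10), carry-in 1) — take it ⇒ E=8.
Step 6. [col 2: K + M ≡ E (mod 10)] in column 2 we have K+M≡E with carry-in 1; given M=2, E=8 and digits 0,1,2,8,9 already taken and all letters distinct, that pins K to 5. So K=5.
Step 7. [col 3: R + R ≡ O (mod 10)] R=7 is one option consistent with column 3 (R + R ≡ O (mod 10), carry-in 0) — take it. So R=7.
Step 8. [col 3: R + R ≡ O (mod 10)] column 3 reads R+R+carry(0)=O with R=7; with digits 0,1,2,5,7,8,9 already taken and all letters distinct, the only value for O is 4, so O=4.
Step 9. [col 4: S + R ≡ P (mod 10)] column 4 reads S+R+carry(1)=P with R=7, P=1; with digits 0,1,2,4,5,7,8,9 already taken and all letters distinct, the only value for S is 3, so S=3.

Answer: B=9, E=8, H=0, K=5, M=2, O=4, P=1, R=7, S=3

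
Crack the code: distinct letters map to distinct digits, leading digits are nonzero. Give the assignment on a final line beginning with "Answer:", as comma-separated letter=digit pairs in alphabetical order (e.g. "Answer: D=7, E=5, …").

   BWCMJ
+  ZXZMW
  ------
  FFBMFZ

Step 1. [col 1: J + W ≡ Z (mod 10)] several values work for W in column 1 (J + W ≡ Z (mod 10), carry-in 0); try W=5. So W=5.
Step 2. [col 1: J + W ≡ Z (mod 10)] several values work for Z in column 1 (J + W ≡ Z (mod 10), carry-in 0); try Z=2 ⇒ Z=2.
Step 3. [F] the sum has 6 digits but both addends have 5; that extra leading digit F is the final carry, namely 1. So F=1.
Step 4. [col 1: J + W ≡ Z (mod 10)] column 1 reads J+W+carry(0)=Z with W=5, Z=2; with digits 1,2,5 already taken and all letters distinct, the only value for J is 7 ⇒ J=7.
Step 5. [col 2: M + M ≡ F (mod 10)] in column 2 we have M+M≡F with carry-in 1; given F=1 and digits 1,2,5,7 already taken and all letters distinct, that pins M to 0, so M=0.
Step 6. [col 3: C + Z ≡ M (mod 10)] column 3: given Z=2, M=0, carry-in 0, and digits 0,1,2,5,7 already taken and all letters distinct, C+Z≡M (mod 10) forces C=8. So C=8.
Step 7. [col 4: W + X ≡ B (mod 10)] column 4: given W=5, carry-in 1, and digits 0,1,2,5,7,8 already taken and all letters distinct, W+X≡B (mod 10) forces B=9. So B=9.
Step 8. [col 4: W + X ≡ B (mod 10)] from column 4 (W=5, B=9, carry-in 1, digits 0,1,2,5,7,8,9 already taken and all letters distinct): X must equal 3. So X=3.

Answer: B=9, C=8, F=1, J=7, M=0, W=5, X=3, Z=2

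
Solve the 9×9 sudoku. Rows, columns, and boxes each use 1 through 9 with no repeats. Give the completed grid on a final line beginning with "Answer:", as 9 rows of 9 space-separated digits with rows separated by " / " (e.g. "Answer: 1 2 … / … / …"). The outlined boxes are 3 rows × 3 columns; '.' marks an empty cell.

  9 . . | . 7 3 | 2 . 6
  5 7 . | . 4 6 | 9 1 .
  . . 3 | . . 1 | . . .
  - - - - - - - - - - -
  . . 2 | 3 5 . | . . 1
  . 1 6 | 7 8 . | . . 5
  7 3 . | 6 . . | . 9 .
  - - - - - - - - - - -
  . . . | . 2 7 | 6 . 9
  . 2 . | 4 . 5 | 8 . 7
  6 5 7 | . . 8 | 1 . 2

Step 1. [r2c3∈{8}] only 8 remains possible at r2c3, so r2c3=8.
Step 2. [r6c7∈{4}] r6c7 is down to just 4 ⇒ r6c7=4.
Step 3. [r1c2∈{4}] r1c2 is down to just 4, so r1c2=4.
Step 4. [r8c8∈{3}] r8c8 is down to just 3. So r8c8=3.
Step 5. [r3c7∈{5,7}] in col 7, 5 fits only at r3c7 ⇒ r3c7=5.
Step 6. [r1c8∈{8}] r1c8 is down to just 8. So r1c8=8.
Step 7. [r8c1∈{1}] r8c1's peers cover all but 1, so r8c1=1.
Step 8. [r5c1∈{4}] r5c1 has the single candidate 4 ⇒ r5c1=4.
Step 9. [r9c4∈{9}] r9c4 has the single candidate 9, so r9c4=9.
Step 10. [r5c6∈{2,9}] row 5 places 9 nowhere but r5c6. So r5c6=9.
Step 11. [r7c2∈{8}] nothing but 8 survives at r7c2. So r7c2=8.
Step 12. [r3c8∈{4,7}] row 3 places 7 nowhere but r3c8. So r3c8=7.
Step 13. [r7c3∈{4}] r7c3's peers cover all but 4. So r7c3=4.
Step 14. [r3c4∈{2,8}] r3c4 is the only open cell in row 3 admitting 8, so r3c4=8.
Step 15. [r3c5∈{9}] only 9 remains possible at r3c5 ⇒ r3c5=9.
Step 16. [r2c4∈{2}] r2c4's peers cover all but 2 ⇒ r2c4=2.
Step 17. [r6c3∈{5}] r6c3 has the single candidate 5. So r6c3=5.
Step 18. [r5c8∈{2}] nothing but 2 survives at r5c8 ⇒ r5c8=2.
Step 19. [r4c6∈{4}] r4c6 has the single candidate 4 ⇒ r4c6=4.
Step 20. [r1c3∈{1}] r1c3 has the single candidate 1 ⇒ r1c3=1.
Step 21. [r6c6∈{2}] r6c6 is down to just 2 ⇒ r6c6=2.
Step 22. [r7c8∈{5}] r7c8 is down to just 5 ⇒ r7c8=5.
Step 23. [r3c2∈{6}] r3c2 has the single candidate 6, so r3c2=6.
Step 24. [r6c9∈{8}] r6c9 has the single candidate 8. So r6c9=8.
Step 25. [r9c8∈{4}] r9c8 is down to just 4. So r9c8=4.
Step 26. [r4c1∈{8}] r4c1's peers cover all but 8, so r4c1=8.
Step 27. [r4c2∈{9}] r4c2's peers cover all but 9. So r4c2=9.
Step 28. [r9c5∈{3}] r9c5's peers cover all but 3, so r9c5=3.
Step 29. [r7c1∈{3}] only 3 remains possible at r7c1, so r7c1=3.
Step 30. [r4c7∈{7}] nothing but 7 survives at r4c7 ⇒ r4c7=7.
Step 31. [r3c1∈{2}] r3c1 has the single candidate 2, so r3c1=2.
Step 32. [r4c8∈{6}] r4c8 has the single candidate 6, so r4c8=6.
Step 33. [r7c4∈{1}] r7c4 is down to just 1 ⇒ r7c4=1.
Step 34. [r1c4∈{5}] only 5 remains possible at r1c4 ⇒ r1c4=5.
Step 35. [r8c3∈{9}] nothing but 9 survives at r8c3 ⇒ r8c3=9.
Step 36. [r3c9∈{4}] only 4 remains possible at r3c9, so r3c9=4.
Step 37. [r8c5∈{6}] nothing but 6 survives at r8c5 ⇒ r8c5=6.
Step 38. [r5c7∈{3}] r5c7's peers cover all but 3, so r5c7=3.
Step 39. [r6c5∈{1}] nothing but 1 survives at r6c5. So r6c5=1.
Step 40. [r2c9∈{3}] r2c9's peers cover all but 3 ⇒ r2c9=3.

Answer: 9 4 1 5 7 3 2 8 6 / 5 7 8 2 4 6 9 1 3 / 2 6 3 8 9 1 5 7 4 / 8 9 2 3 5 4 7 6 1 / 4 1 6 7 8 9 3 2 5 / 7 3 5 6 1 2 4 9 8 / 3 8 4 1 2 7 6 5 9 / 1 2 9 4 6 5 8 3 7 / 6 5 7 9 3 8 1 4 2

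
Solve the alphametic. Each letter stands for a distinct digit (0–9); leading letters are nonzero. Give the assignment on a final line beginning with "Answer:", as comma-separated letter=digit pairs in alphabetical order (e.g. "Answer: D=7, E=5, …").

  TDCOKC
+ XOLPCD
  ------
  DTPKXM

Step 1. [col 1: C + D ≡ M (mod 10)] C=5 is one option consistent with column 1 (C + D ≡ M (mod 10), carry-in 0) — take it. So C=5.
Step 2. [col 1: C + D ≡ M (mod 10)] column 1 (C + D ≡ M (mod 10), carry-in 0) doesn't pin M yet; pick M=4 and continue, so M=4.
Step 3. [col 1: C + D ≡ M (mod 10)] column 1 reads C+D+carry(0)=M with C=5, M=4; with digits 4,5 already taken and all letters distinct, the only value for D is 9 ⇒ D=9.
Step 4. [col 2: K + C ≡ X (mod 10)] several values work for K in column 2 (K + C ≡ X (mod 10), carry-in 1); try K=0 ⇒ K=0.
Step 5. [col 2: K + C ≡ X (mod 10)] in column 2 we have K+C≡X with carry-in 1; given K=0, C=5 and digits 0,4,5,9 already taken and all letters distinct, that pins X to 6, so X=6.
Step 6. [col 3: O + P ≡ K (mod 10)] P=7 is one option consistent with column 3 (O + P ≡ K (mod 10), carry-in 0) — take it ⇒ P=7.
Step 7. [col 3: O + P ≡ K (mod 10)] column 3 reads O+P+carry(0)=K with P=7, K=0; with digits 0,4,5,6,7,9 already taken and all letters distinct, the only value for O is 3. So O=3.
Step 8. [col 4: C + L ≡ P (mod 10)] from column 4 (C=5, P=7, carry-in 1, digits 0,3,4,5,6,7,9 already taken and all letters distinct): L must equal 1. So L=1.
Step 9. [col 5: D + O ≡ T (mod 10)] in column 5 we have D+O≡T with carry-in 0; given D=9, O=3 and digits 0,1,3,4,5,6,7,9 already taken and all letters distinct, that pins T to 2, so T=2.

Answer: C=5, D=9, K=0, L=1, M=4, O=3, P=7, T=2, X=6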